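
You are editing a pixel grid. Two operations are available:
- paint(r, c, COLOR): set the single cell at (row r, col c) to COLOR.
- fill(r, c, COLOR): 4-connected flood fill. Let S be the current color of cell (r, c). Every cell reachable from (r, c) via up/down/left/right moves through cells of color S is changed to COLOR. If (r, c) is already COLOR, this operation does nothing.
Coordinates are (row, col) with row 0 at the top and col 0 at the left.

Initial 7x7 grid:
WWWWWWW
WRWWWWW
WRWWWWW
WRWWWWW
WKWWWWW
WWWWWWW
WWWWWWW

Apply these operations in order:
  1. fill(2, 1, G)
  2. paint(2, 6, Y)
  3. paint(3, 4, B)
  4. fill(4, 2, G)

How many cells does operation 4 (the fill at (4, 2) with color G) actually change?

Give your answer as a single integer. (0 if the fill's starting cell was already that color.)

Answer: 43

Derivation:
After op 1 fill(2,1,G) [3 cells changed]:
WWWWWWW
WGWWWWW
WGWWWWW
WGWWWWW
WKWWWWW
WWWWWWW
WWWWWWW
After op 2 paint(2,6,Y):
WWWWWWW
WGWWWWW
WGWWWWY
WGWWWWW
WKWWWWW
WWWWWWW
WWWWWWW
After op 3 paint(3,4,B):
WWWWWWW
WGWWWWW
WGWWWWY
WGWWBWW
WKWWWWW
WWWWWWW
WWWWWWW
After op 4 fill(4,2,G) [43 cells changed]:
GGGGGGG
GGGGGGG
GGGGGGY
GGGGBGG
GKGGGGG
GGGGGGG
GGGGGGG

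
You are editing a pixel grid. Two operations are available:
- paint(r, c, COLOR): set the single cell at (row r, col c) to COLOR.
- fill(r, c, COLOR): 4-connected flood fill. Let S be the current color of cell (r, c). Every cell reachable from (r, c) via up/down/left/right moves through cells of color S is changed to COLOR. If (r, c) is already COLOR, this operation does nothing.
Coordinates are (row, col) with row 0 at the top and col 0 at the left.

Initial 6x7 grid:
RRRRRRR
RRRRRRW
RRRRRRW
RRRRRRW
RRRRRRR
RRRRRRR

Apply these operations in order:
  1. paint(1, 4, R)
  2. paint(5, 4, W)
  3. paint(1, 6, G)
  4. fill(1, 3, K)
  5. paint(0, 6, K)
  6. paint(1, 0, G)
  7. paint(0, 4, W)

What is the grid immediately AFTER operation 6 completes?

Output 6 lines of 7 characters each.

Answer: KKKKKKK
GKKKKKG
KKKKKKW
KKKKKKW
KKKKKKK
KKKKWKK

Derivation:
After op 1 paint(1,4,R):
RRRRRRR
RRRRRRW
RRRRRRW
RRRRRRW
RRRRRRR
RRRRRRR
After op 2 paint(5,4,W):
RRRRRRR
RRRRRRW
RRRRRRW
RRRRRRW
RRRRRRR
RRRRWRR
After op 3 paint(1,6,G):
RRRRRRR
RRRRRRG
RRRRRRW
RRRRRRW
RRRRRRR
RRRRWRR
After op 4 fill(1,3,K) [38 cells changed]:
KKKKKKK
KKKKKKG
KKKKKKW
KKKKKKW
KKKKKKK
KKKKWKK
After op 5 paint(0,6,K):
KKKKKKK
KKKKKKG
KKKKKKW
KKKKKKW
KKKKKKK
KKKKWKK
After op 6 paint(1,0,G):
KKKKKKK
GKKKKKG
KKKKKKW
KKKKKKW
KKKKKKK
KKKKWKK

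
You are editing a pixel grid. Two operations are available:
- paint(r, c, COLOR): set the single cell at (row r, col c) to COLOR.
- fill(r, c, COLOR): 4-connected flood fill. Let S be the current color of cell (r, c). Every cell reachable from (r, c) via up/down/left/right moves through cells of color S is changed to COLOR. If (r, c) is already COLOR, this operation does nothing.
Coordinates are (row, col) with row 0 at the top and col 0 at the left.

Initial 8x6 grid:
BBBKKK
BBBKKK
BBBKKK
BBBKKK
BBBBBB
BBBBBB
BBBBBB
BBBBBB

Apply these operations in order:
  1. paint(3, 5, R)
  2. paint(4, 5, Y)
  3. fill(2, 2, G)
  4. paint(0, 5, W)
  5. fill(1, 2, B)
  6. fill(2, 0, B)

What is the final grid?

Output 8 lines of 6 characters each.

After op 1 paint(3,5,R):
BBBKKK
BBBKKK
BBBKKK
BBBKKR
BBBBBB
BBBBBB
BBBBBB
BBBBBB
After op 2 paint(4,5,Y):
BBBKKK
BBBKKK
BBBKKK
BBBKKR
BBBBBY
BBBBBB
BBBBBB
BBBBBB
After op 3 fill(2,2,G) [35 cells changed]:
GGGKKK
GGGKKK
GGGKKK
GGGKKR
GGGGGY
GGGGGG
GGGGGG
GGGGGG
After op 4 paint(0,5,W):
GGGKKW
GGGKKK
GGGKKK
GGGKKR
GGGGGY
GGGGGG
GGGGGG
GGGGGG
After op 5 fill(1,2,B) [35 cells changed]:
BBBKKW
BBBKKK
BBBKKK
BBBKKR
BBBBBY
BBBBBB
BBBBBB
BBBBBB
After op 6 fill(2,0,B) [0 cells changed]:
BBBKKW
BBBKKK
BBBKKK
BBBKKR
BBBBBY
BBBBBB
BBBBBB
BBBBBB

Answer: BBBKKW
BBBKKK
BBBKKK
BBBKKR
BBBBBY
BBBBBB
BBBBBB
BBBBBB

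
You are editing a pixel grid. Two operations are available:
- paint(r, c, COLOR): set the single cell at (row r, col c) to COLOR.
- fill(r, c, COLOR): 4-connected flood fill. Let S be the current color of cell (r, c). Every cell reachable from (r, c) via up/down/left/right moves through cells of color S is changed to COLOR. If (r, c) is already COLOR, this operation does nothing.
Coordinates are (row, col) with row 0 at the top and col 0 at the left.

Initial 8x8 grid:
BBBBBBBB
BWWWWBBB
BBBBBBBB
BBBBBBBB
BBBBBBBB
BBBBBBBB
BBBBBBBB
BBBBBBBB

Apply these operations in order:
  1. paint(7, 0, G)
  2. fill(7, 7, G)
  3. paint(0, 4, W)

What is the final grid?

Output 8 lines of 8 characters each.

Answer: GGGGWGGG
GWWWWGGG
GGGGGGGG
GGGGGGGG
GGGGGGGG
GGGGGGGG
GGGGGGGG
GGGGGGGG

Derivation:
After op 1 paint(7,0,G):
BBBBBBBB
BWWWWBBB
BBBBBBBB
BBBBBBBB
BBBBBBBB
BBBBBBBB
BBBBBBBB
GBBBBBBB
After op 2 fill(7,7,G) [59 cells changed]:
GGGGGGGG
GWWWWGGG
GGGGGGGG
GGGGGGGG
GGGGGGGG
GGGGGGGG
GGGGGGGG
GGGGGGGG
After op 3 paint(0,4,W):
GGGGWGGG
GWWWWGGG
GGGGGGGG
GGGGGGGG
GGGGGGGG
GGGGGGGG
GGGGGGGG
GGGGGGGG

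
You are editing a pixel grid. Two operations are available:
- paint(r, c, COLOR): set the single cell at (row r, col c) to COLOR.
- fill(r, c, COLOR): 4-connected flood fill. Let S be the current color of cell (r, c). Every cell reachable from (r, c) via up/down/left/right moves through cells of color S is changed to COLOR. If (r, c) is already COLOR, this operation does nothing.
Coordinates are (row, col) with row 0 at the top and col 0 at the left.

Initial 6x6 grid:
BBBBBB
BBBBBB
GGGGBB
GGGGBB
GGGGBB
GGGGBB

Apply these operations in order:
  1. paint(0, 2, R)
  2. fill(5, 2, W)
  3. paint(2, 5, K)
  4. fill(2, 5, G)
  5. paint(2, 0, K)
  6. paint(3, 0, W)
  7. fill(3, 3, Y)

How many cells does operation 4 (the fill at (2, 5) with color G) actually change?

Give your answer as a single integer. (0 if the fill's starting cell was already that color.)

Answer: 1

Derivation:
After op 1 paint(0,2,R):
BBRBBB
BBBBBB
GGGGBB
GGGGBB
GGGGBB
GGGGBB
After op 2 fill(5,2,W) [16 cells changed]:
BBRBBB
BBBBBB
WWWWBB
WWWWBB
WWWWBB
WWWWBB
After op 3 paint(2,5,K):
BBRBBB
BBBBBB
WWWWBK
WWWWBB
WWWWBB
WWWWBB
After op 4 fill(2,5,G) [1 cells changed]:
BBRBBB
BBBBBB
WWWWBG
WWWWBB
WWWWBB
WWWWBB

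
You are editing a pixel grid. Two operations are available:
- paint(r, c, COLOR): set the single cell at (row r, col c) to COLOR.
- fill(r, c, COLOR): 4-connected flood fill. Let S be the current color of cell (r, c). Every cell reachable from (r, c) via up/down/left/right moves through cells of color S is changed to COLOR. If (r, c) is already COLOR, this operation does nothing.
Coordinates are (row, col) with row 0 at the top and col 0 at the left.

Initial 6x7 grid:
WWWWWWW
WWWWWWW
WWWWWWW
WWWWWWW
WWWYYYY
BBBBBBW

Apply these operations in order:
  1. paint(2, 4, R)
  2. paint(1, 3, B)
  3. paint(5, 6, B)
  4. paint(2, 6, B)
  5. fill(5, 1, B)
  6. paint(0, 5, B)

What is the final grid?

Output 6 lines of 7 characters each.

Answer: WWWWWBW
WWWBWWW
WWWWRWB
WWWWWWW
WWWYYYY
BBBBBBB

Derivation:
After op 1 paint(2,4,R):
WWWWWWW
WWWWWWW
WWWWRWW
WWWWWWW
WWWYYYY
BBBBBBW
After op 2 paint(1,3,B):
WWWWWWW
WWWBWWW
WWWWRWW
WWWWWWW
WWWYYYY
BBBBBBW
After op 3 paint(5,6,B):
WWWWWWW
WWWBWWW
WWWWRWW
WWWWWWW
WWWYYYY
BBBBBBB
After op 4 paint(2,6,B):
WWWWWWW
WWWBWWW
WWWWRWB
WWWWWWW
WWWYYYY
BBBBBBB
After op 5 fill(5,1,B) [0 cells changed]:
WWWWWWW
WWWBWWW
WWWWRWB
WWWWWWW
WWWYYYY
BBBBBBB
After op 6 paint(0,5,B):
WWWWWBW
WWWBWWW
WWWWRWB
WWWWWWW
WWWYYYY
BBBBBBB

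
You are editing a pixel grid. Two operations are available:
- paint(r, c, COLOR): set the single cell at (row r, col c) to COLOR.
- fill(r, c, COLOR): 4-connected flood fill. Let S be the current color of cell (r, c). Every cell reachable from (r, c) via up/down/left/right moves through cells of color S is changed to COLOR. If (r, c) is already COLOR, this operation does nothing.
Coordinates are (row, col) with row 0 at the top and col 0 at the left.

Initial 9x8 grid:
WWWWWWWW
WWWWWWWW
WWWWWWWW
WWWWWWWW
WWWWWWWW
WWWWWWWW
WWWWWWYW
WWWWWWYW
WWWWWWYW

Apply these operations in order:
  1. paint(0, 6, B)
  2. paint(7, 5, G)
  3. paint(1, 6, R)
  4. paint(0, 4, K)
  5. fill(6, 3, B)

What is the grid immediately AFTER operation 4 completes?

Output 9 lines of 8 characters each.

After op 1 paint(0,6,B):
WWWWWWBW
WWWWWWWW
WWWWWWWW
WWWWWWWW
WWWWWWWW
WWWWWWWW
WWWWWWYW
WWWWWWYW
WWWWWWYW
After op 2 paint(7,5,G):
WWWWWWBW
WWWWWWWW
WWWWWWWW
WWWWWWWW
WWWWWWWW
WWWWWWWW
WWWWWWYW
WWWWWGYW
WWWWWWYW
After op 3 paint(1,6,R):
WWWWWWBW
WWWWWWRW
WWWWWWWW
WWWWWWWW
WWWWWWWW
WWWWWWWW
WWWWWWYW
WWWWWGYW
WWWWWWYW
After op 4 paint(0,4,K):
WWWWKWBW
WWWWWWRW
WWWWWWWW
WWWWWWWW
WWWWWWWW
WWWWWWWW
WWWWWWYW
WWWWWGYW
WWWWWWYW

Answer: WWWWKWBW
WWWWWWRW
WWWWWWWW
WWWWWWWW
WWWWWWWW
WWWWWWWW
WWWWWWYW
WWWWWGYW
WWWWWWYW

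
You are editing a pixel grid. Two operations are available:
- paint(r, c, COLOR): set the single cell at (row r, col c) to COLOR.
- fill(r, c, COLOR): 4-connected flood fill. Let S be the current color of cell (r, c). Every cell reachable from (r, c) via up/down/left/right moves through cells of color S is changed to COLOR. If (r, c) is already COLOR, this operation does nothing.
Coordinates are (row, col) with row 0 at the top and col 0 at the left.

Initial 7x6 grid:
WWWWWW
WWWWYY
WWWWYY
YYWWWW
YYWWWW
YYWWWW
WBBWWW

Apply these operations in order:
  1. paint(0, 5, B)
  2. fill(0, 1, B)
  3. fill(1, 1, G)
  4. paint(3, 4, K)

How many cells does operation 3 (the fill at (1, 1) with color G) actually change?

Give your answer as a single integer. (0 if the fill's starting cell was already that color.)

Answer: 31

Derivation:
After op 1 paint(0,5,B):
WWWWWB
WWWWYY
WWWWYY
YYWWWW
YYWWWW
YYWWWW
WBBWWW
After op 2 fill(0,1,B) [28 cells changed]:
BBBBBB
BBBBYY
BBBBYY
YYBBBB
YYBBBB
YYBBBB
WBBBBB
After op 3 fill(1,1,G) [31 cells changed]:
GGGGGG
GGGGYY
GGGGYY
YYGGGG
YYGGGG
YYGGGG
WGGGGG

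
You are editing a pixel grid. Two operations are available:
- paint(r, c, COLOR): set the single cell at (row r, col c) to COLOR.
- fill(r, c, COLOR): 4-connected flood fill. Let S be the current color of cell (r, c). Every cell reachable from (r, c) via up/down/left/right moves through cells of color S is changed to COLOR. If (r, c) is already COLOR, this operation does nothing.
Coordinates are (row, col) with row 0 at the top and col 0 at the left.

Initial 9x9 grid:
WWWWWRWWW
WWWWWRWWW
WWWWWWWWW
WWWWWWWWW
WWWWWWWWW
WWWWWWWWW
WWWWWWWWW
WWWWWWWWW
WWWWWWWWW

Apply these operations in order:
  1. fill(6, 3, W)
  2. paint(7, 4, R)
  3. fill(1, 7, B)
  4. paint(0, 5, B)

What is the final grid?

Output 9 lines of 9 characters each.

Answer: BBBBBBBBB
BBBBBRBBB
BBBBBBBBB
BBBBBBBBB
BBBBBBBBB
BBBBBBBBB
BBBBBBBBB
BBBBRBBBB
BBBBBBBBB

Derivation:
After op 1 fill(6,3,W) [0 cells changed]:
WWWWWRWWW
WWWWWRWWW
WWWWWWWWW
WWWWWWWWW
WWWWWWWWW
WWWWWWWWW
WWWWWWWWW
WWWWWWWWW
WWWWWWWWW
After op 2 paint(7,4,R):
WWWWWRWWW
WWWWWRWWW
WWWWWWWWW
WWWWWWWWW
WWWWWWWWW
WWWWWWWWW
WWWWWWWWW
WWWWRWWWW
WWWWWWWWW
After op 3 fill(1,7,B) [78 cells changed]:
BBBBBRBBB
BBBBBRBBB
BBBBBBBBB
BBBBBBBBB
BBBBBBBBB
BBBBBBBBB
BBBBBBBBB
BBBBRBBBB
BBBBBBBBB
After op 4 paint(0,5,B):
BBBBBBBBB
BBBBBRBBB
BBBBBBBBB
BBBBBBBBB
BBBBBBBBB
BBBBBBBBB
BBBBBBBBB
BBBBRBBBB
BBBBBBBBB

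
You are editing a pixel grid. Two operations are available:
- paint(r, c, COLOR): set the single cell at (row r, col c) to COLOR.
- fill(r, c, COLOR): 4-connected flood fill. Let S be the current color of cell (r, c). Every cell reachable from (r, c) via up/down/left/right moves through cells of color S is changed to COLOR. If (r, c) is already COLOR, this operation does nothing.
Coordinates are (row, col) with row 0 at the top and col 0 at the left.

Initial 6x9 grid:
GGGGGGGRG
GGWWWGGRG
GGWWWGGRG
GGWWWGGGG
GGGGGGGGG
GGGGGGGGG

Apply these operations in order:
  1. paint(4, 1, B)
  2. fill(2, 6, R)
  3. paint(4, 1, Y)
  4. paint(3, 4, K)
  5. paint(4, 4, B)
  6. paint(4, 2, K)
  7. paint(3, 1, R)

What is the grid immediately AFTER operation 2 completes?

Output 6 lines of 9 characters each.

After op 1 paint(4,1,B):
GGGGGGGRG
GGWWWGGRG
GGWWWGGRG
GGWWWGGGG
GBGGGGGGG
GGGGGGGGG
After op 2 fill(2,6,R) [41 cells changed]:
RRRRRRRRR
RRWWWRRRR
RRWWWRRRR
RRWWWRRRR
RBRRRRRRR
RRRRRRRRR

Answer: RRRRRRRRR
RRWWWRRRR
RRWWWRRRR
RRWWWRRRR
RBRRRRRRR
RRRRRRRRR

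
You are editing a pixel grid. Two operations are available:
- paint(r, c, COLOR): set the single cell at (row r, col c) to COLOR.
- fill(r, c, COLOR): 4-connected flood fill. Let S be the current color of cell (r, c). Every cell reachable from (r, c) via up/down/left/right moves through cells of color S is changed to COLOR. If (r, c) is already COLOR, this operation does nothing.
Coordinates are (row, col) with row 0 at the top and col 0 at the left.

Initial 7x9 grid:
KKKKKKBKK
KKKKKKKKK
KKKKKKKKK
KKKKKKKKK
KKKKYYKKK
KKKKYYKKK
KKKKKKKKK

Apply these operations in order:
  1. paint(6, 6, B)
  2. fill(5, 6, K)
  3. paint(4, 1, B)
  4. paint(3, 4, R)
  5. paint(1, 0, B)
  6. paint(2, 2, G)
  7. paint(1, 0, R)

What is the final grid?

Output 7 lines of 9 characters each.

After op 1 paint(6,6,B):
KKKKKKBKK
KKKKKKKKK
KKKKKKKKK
KKKKKKKKK
KKKKYYKKK
KKKKYYKKK
KKKKKKBKK
After op 2 fill(5,6,K) [0 cells changed]:
KKKKKKBKK
KKKKKKKKK
KKKKKKKKK
KKKKKKKKK
KKKKYYKKK
KKKKYYKKK
KKKKKKBKK
After op 3 paint(4,1,B):
KKKKKKBKK
KKKKKKKKK
KKKKKKKKK
KKKKKKKKK
KBKKYYKKK
KKKKYYKKK
KKKKKKBKK
After op 4 paint(3,4,R):
KKKKKKBKK
KKKKKKKKK
KKKKKKKKK
KKKKRKKKK
KBKKYYKKK
KKKKYYKKK
KKKKKKBKK
After op 5 paint(1,0,B):
KKKKKKBKK
BKKKKKKKK
KKKKKKKKK
KKKKRKKKK
KBKKYYKKK
KKKKYYKKK
KKKKKKBKK
After op 6 paint(2,2,G):
KKKKKKBKK
BKKKKKKKK
KKGKKKKKK
KKKKRKKKK
KBKKYYKKK
KKKKYYKKK
KKKKKKBKK
After op 7 paint(1,0,R):
KKKKKKBKK
RKKKKKKKK
KKGKKKKKK
KKKKRKKKK
KBKKYYKKK
KKKKYYKKK
KKKKKKBKK

Answer: KKKKKKBKK
RKKKKKKKK
KKGKKKKKK
KKKKRKKKK
KBKKYYKKK
KKKKYYKKK
KKKKKKBKK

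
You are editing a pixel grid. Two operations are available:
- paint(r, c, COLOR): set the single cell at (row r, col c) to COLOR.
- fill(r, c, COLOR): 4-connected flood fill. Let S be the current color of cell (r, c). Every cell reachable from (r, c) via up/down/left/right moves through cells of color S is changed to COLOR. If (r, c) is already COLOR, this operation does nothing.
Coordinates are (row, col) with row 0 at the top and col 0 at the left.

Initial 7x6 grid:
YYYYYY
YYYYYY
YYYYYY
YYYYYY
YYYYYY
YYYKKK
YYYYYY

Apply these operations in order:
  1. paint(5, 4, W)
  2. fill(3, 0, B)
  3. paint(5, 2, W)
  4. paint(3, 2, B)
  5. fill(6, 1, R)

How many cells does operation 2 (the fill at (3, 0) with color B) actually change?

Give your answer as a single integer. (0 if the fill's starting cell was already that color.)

Answer: 39

Derivation:
After op 1 paint(5,4,W):
YYYYYY
YYYYYY
YYYYYY
YYYYYY
YYYYYY
YYYKWK
YYYYYY
After op 2 fill(3,0,B) [39 cells changed]:
BBBBBB
BBBBBB
BBBBBB
BBBBBB
BBBBBB
BBBKWK
BBBBBB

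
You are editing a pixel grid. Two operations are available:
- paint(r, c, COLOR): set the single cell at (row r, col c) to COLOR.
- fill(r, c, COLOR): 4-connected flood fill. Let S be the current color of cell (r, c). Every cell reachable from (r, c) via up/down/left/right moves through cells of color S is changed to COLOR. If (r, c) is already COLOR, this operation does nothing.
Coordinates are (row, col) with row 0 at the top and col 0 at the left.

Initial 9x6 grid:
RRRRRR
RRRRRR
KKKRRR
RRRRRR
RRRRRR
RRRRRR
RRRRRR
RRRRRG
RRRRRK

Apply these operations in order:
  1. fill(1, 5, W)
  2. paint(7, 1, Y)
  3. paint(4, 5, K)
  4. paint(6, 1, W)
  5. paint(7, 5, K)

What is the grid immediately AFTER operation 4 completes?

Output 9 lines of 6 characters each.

Answer: WWWWWW
WWWWWW
KKKWWW
WWWWWW
WWWWWK
WWWWWW
WWWWWW
WYWWWG
WWWWWK

Derivation:
After op 1 fill(1,5,W) [49 cells changed]:
WWWWWW
WWWWWW
KKKWWW
WWWWWW
WWWWWW
WWWWWW
WWWWWW
WWWWWG
WWWWWK
After op 2 paint(7,1,Y):
WWWWWW
WWWWWW
KKKWWW
WWWWWW
WWWWWW
WWWWWW
WWWWWW
WYWWWG
WWWWWK
After op 3 paint(4,5,K):
WWWWWW
WWWWWW
KKKWWW
WWWWWW
WWWWWK
WWWWWW
WWWWWW
WYWWWG
WWWWWK
After op 4 paint(6,1,W):
WWWWWW
WWWWWW
KKKWWW
WWWWWW
WWWWWK
WWWWWW
WWWWWW
WYWWWG
WWWWWK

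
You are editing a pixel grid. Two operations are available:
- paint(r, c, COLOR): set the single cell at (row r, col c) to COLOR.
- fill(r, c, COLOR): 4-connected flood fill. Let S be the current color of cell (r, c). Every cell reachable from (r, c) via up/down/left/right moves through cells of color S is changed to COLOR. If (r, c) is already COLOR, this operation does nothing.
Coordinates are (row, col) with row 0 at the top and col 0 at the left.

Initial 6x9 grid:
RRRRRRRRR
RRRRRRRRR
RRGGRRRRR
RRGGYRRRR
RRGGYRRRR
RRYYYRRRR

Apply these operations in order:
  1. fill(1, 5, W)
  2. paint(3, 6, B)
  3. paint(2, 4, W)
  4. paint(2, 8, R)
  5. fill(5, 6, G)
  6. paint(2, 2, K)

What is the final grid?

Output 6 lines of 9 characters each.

Answer: GGGGGGGGG
GGGGGGGGG
GGKGGGGGR
GGGGYGBGG
GGGGYGGGG
GGYYYGGGG

Derivation:
After op 1 fill(1,5,W) [43 cells changed]:
WWWWWWWWW
WWWWWWWWW
WWGGWWWWW
WWGGYWWWW
WWGGYWWWW
WWYYYWWWW
After op 2 paint(3,6,B):
WWWWWWWWW
WWWWWWWWW
WWGGWWWWW
WWGGYWBWW
WWGGYWWWW
WWYYYWWWW
After op 3 paint(2,4,W):
WWWWWWWWW
WWWWWWWWW
WWGGWWWWW
WWGGYWBWW
WWGGYWWWW
WWYYYWWWW
After op 4 paint(2,8,R):
WWWWWWWWW
WWWWWWWWW
WWGGWWWWR
WWGGYWBWW
WWGGYWWWW
WWYYYWWWW
After op 5 fill(5,6,G) [41 cells changed]:
GGGGGGGGG
GGGGGGGGG
GGGGGGGGR
GGGGYGBGG
GGGGYGGGG
GGYYYGGGG
After op 6 paint(2,2,K):
GGGGGGGGG
GGGGGGGGG
GGKGGGGGR
GGGGYGBGG
GGGGYGGGG
GGYYYGGGG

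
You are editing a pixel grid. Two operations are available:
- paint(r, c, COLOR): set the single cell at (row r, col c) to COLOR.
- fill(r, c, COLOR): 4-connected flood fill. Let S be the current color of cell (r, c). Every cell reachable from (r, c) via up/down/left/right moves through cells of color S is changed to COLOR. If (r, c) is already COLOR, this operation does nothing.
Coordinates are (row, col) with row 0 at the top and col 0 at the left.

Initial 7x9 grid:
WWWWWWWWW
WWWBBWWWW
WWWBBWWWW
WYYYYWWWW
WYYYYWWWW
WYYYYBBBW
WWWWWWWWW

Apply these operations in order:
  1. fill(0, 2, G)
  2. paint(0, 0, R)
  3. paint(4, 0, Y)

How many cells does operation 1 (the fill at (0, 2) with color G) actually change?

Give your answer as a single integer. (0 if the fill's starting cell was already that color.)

After op 1 fill(0,2,G) [44 cells changed]:
GGGGGGGGG
GGGBBGGGG
GGGBBGGGG
GYYYYGGGG
GYYYYGGGG
GYYYYBBBG
GGGGGGGGG

Answer: 44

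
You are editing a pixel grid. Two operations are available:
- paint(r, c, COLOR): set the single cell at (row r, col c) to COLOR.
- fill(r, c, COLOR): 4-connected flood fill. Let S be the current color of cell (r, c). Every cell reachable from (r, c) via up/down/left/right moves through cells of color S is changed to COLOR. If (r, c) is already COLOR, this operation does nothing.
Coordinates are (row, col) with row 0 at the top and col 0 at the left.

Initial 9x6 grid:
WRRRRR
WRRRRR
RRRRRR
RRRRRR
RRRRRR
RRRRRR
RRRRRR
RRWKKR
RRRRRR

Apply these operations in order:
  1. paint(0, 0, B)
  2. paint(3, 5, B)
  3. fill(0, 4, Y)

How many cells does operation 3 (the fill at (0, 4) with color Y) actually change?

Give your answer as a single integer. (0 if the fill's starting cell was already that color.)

Answer: 48

Derivation:
After op 1 paint(0,0,B):
BRRRRR
WRRRRR
RRRRRR
RRRRRR
RRRRRR
RRRRRR
RRRRRR
RRWKKR
RRRRRR
After op 2 paint(3,5,B):
BRRRRR
WRRRRR
RRRRRR
RRRRRB
RRRRRR
RRRRRR
RRRRRR
RRWKKR
RRRRRR
After op 3 fill(0,4,Y) [48 cells changed]:
BYYYYY
WYYYYY
YYYYYY
YYYYYB
YYYYYY
YYYYYY
YYYYYY
YYWKKY
YYYYYY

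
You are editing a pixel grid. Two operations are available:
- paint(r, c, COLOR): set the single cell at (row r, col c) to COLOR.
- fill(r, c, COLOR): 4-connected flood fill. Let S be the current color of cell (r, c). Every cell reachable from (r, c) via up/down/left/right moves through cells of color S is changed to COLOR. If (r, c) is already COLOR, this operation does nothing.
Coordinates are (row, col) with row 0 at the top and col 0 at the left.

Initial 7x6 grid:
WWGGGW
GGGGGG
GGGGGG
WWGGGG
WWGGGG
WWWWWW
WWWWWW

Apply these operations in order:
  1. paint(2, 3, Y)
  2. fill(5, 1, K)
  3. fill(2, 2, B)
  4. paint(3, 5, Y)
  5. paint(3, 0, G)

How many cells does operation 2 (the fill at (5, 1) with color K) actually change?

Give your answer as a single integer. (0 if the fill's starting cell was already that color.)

After op 1 paint(2,3,Y):
WWGGGW
GGGGGG
GGGYGG
WWGGGG
WWGGGG
WWWWWW
WWWWWW
After op 2 fill(5,1,K) [16 cells changed]:
WWGGGW
GGGGGG
GGGYGG
KKGGGG
KKGGGG
KKKKKK
KKKKKK

Answer: 16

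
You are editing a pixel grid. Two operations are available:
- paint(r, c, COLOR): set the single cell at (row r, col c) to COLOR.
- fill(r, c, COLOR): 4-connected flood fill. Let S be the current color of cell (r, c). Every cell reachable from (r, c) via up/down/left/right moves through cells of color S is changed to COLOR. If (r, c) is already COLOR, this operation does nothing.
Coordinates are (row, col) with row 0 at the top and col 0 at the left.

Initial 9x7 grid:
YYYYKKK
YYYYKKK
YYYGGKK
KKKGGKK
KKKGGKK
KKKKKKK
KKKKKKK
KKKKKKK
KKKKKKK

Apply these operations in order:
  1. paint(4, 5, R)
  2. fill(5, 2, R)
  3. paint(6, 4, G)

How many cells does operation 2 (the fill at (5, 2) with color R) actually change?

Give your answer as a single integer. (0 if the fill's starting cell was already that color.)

After op 1 paint(4,5,R):
YYYYKKK
YYYYKKK
YYYGGKK
KKKGGKK
KKKGGRK
KKKKKKK
KKKKKKK
KKKKKKK
KKKKKKK
After op 2 fill(5,2,R) [45 cells changed]:
YYYYRRR
YYYYRRR
YYYGGRR
RRRGGRR
RRRGGRR
RRRRRRR
RRRRRRR
RRRRRRR
RRRRRRR

Answer: 45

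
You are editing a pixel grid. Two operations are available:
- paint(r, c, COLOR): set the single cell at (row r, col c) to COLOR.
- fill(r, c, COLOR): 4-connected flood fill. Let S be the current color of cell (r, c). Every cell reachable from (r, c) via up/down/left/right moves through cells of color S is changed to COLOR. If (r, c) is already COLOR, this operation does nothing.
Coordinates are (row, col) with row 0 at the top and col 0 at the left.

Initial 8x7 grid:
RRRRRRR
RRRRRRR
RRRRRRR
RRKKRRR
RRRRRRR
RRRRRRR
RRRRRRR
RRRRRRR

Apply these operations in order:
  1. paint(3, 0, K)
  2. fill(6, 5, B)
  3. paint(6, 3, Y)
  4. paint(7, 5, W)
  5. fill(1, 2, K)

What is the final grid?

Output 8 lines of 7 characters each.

After op 1 paint(3,0,K):
RRRRRRR
RRRRRRR
RRRRRRR
KRKKRRR
RRRRRRR
RRRRRRR
RRRRRRR
RRRRRRR
After op 2 fill(6,5,B) [53 cells changed]:
BBBBBBB
BBBBBBB
BBBBBBB
KBKKBBB
BBBBBBB
BBBBBBB
BBBBBBB
BBBBBBB
After op 3 paint(6,3,Y):
BBBBBBB
BBBBBBB
BBBBBBB
KBKKBBB
BBBBBBB
BBBBBBB
BBBYBBB
BBBBBBB
After op 4 paint(7,5,W):
BBBBBBB
BBBBBBB
BBBBBBB
KBKKBBB
BBBBBBB
BBBBBBB
BBBYBBB
BBBBBWB
After op 5 fill(1,2,K) [51 cells changed]:
KKKKKKK
KKKKKKK
KKKKKKK
KKKKKKK
KKKKKKK
KKKKKKK
KKKYKKK
KKKKKWK

Answer: KKKKKKK
KKKKKKK
KKKKKKK
KKKKKKK
KKKKKKK
KKKKKKK
KKKYKKK
KKKKKWK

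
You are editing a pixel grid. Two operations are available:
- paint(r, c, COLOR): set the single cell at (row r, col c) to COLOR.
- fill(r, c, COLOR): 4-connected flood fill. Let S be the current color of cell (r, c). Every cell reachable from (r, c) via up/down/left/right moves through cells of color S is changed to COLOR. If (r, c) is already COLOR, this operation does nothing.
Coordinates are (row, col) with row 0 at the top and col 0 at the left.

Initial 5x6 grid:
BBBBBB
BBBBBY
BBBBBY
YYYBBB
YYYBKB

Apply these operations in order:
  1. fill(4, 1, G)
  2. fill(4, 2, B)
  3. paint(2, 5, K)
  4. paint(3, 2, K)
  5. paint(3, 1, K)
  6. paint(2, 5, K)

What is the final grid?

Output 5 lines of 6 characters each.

Answer: BBBBBB
BBBBBY
BBBBBK
BKKBBB
BBBBKB

Derivation:
After op 1 fill(4,1,G) [6 cells changed]:
BBBBBB
BBBBBY
BBBBBY
GGGBBB
GGGBKB
After op 2 fill(4,2,B) [6 cells changed]:
BBBBBB
BBBBBY
BBBBBY
BBBBBB
BBBBKB
After op 3 paint(2,5,K):
BBBBBB
BBBBBY
BBBBBK
BBBBBB
BBBBKB
After op 4 paint(3,2,K):
BBBBBB
BBBBBY
BBBBBK
BBKBBB
BBBBKB
After op 5 paint(3,1,K):
BBBBBB
BBBBBY
BBBBBK
BKKBBB
BBBBKB
After op 6 paint(2,5,K):
BBBBBB
BBBBBY
BBBBBK
BKKBBB
BBBBKB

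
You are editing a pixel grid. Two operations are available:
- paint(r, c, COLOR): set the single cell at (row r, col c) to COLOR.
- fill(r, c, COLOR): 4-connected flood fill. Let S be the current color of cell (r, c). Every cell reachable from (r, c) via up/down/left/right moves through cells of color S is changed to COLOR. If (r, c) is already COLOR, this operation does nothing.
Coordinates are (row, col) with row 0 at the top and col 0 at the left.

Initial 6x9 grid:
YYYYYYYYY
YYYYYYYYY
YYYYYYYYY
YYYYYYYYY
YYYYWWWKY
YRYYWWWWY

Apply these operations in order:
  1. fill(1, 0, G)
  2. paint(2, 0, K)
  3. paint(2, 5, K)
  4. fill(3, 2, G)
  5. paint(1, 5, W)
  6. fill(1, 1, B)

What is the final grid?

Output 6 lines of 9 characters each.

Answer: BBBBBBBBB
BBBBBWBBB
KBBBBKBBB
BBBBBBBBB
BBBBWWWKB
BRBBWWWWB

Derivation:
After op 1 fill(1,0,G) [45 cells changed]:
GGGGGGGGG
GGGGGGGGG
GGGGGGGGG
GGGGGGGGG
GGGGWWWKG
GRGGWWWWG
After op 2 paint(2,0,K):
GGGGGGGGG
GGGGGGGGG
KGGGGGGGG
GGGGGGGGG
GGGGWWWKG
GRGGWWWWG
After op 3 paint(2,5,K):
GGGGGGGGG
GGGGGGGGG
KGGGGKGGG
GGGGGGGGG
GGGGWWWKG
GRGGWWWWG
After op 4 fill(3,2,G) [0 cells changed]:
GGGGGGGGG
GGGGGGGGG
KGGGGKGGG
GGGGGGGGG
GGGGWWWKG
GRGGWWWWG
After op 5 paint(1,5,W):
GGGGGGGGG
GGGGGWGGG
KGGGGKGGG
GGGGGGGGG
GGGGWWWKG
GRGGWWWWG
After op 6 fill(1,1,B) [42 cells changed]:
BBBBBBBBB
BBBBBWBBB
KBBBBKBBB
BBBBBBBBB
BBBBWWWKB
BRBBWWWWB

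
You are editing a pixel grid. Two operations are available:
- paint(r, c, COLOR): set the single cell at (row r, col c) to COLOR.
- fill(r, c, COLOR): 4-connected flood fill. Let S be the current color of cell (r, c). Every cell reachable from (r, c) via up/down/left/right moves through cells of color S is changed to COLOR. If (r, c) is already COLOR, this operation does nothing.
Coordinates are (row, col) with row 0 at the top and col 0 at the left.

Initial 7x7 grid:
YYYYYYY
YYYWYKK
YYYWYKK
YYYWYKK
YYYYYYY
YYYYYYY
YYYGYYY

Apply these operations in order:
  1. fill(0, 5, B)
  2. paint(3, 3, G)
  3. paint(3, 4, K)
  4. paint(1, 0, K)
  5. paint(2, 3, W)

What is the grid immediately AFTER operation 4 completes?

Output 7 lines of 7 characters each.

Answer: BBBBBBB
KBBWBKK
BBBWBKK
BBBGKKK
BBBBBBB
BBBBBBB
BBBGBBB

Derivation:
After op 1 fill(0,5,B) [39 cells changed]:
BBBBBBB
BBBWBKK
BBBWBKK
BBBWBKK
BBBBBBB
BBBBBBB
BBBGBBB
After op 2 paint(3,3,G):
BBBBBBB
BBBWBKK
BBBWBKK
BBBGBKK
BBBBBBB
BBBBBBB
BBBGBBB
After op 3 paint(3,4,K):
BBBBBBB
BBBWBKK
BBBWBKK
BBBGKKK
BBBBBBB
BBBBBBB
BBBGBBB
After op 4 paint(1,0,K):
BBBBBBB
KBBWBKK
BBBWBKK
BBBGKKK
BBBBBBB
BBBBBBB
BBBGBBB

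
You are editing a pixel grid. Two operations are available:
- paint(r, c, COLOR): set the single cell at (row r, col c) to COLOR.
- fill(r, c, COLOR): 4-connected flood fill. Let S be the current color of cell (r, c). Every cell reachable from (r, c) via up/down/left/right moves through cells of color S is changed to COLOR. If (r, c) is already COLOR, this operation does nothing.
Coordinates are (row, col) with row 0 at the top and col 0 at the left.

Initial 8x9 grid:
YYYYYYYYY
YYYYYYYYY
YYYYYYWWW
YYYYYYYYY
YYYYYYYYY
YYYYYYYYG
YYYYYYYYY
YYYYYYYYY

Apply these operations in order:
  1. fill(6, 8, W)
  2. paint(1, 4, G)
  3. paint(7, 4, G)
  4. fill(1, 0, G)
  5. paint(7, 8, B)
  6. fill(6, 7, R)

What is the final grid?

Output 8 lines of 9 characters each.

Answer: RRRRRRRRR
RRRRRRRRR
RRRRRRRRR
RRRRRRRRR
RRRRRRRRR
RRRRRRRRR
RRRRRRRRR
RRRRRRRRB

Derivation:
After op 1 fill(6,8,W) [68 cells changed]:
WWWWWWWWW
WWWWWWWWW
WWWWWWWWW
WWWWWWWWW
WWWWWWWWW
WWWWWWWWG
WWWWWWWWW
WWWWWWWWW
After op 2 paint(1,4,G):
WWWWWWWWW
WWWWGWWWW
WWWWWWWWW
WWWWWWWWW
WWWWWWWWW
WWWWWWWWG
WWWWWWWWW
WWWWWWWWW
After op 3 paint(7,4,G):
WWWWWWWWW
WWWWGWWWW
WWWWWWWWW
WWWWWWWWW
WWWWWWWWW
WWWWWWWWG
WWWWWWWWW
WWWWGWWWW
After op 4 fill(1,0,G) [69 cells changed]:
GGGGGGGGG
GGGGGGGGG
GGGGGGGGG
GGGGGGGGG
GGGGGGGGG
GGGGGGGGG
GGGGGGGGG
GGGGGGGGG
After op 5 paint(7,8,B):
GGGGGGGGG
GGGGGGGGG
GGGGGGGGG
GGGGGGGGG
GGGGGGGGG
GGGGGGGGG
GGGGGGGGG
GGGGGGGGB
After op 6 fill(6,7,R) [71 cells changed]:
RRRRRRRRR
RRRRRRRRR
RRRRRRRRR
RRRRRRRRR
RRRRRRRRR
RRRRRRRRR
RRRRRRRRR
RRRRRRRRB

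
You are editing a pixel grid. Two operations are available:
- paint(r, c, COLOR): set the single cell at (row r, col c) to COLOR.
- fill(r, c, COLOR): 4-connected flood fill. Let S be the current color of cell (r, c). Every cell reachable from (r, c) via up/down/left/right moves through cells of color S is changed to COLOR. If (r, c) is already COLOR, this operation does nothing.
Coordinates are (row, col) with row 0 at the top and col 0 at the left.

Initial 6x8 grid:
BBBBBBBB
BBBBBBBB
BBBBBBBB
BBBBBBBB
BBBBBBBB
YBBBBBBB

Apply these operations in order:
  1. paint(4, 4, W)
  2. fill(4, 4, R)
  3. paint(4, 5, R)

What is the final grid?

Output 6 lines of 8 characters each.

Answer: BBBBBBBB
BBBBBBBB
BBBBBBBB
BBBBBBBB
BBBBRRBB
YBBBBBBB

Derivation:
After op 1 paint(4,4,W):
BBBBBBBB
BBBBBBBB
BBBBBBBB
BBBBBBBB
BBBBWBBB
YBBBBBBB
After op 2 fill(4,4,R) [1 cells changed]:
BBBBBBBB
BBBBBBBB
BBBBBBBB
BBBBBBBB
BBBBRBBB
YBBBBBBB
After op 3 paint(4,5,R):
BBBBBBBB
BBBBBBBB
BBBBBBBB
BBBBBBBB
BBBBRRBB
YBBBBBBB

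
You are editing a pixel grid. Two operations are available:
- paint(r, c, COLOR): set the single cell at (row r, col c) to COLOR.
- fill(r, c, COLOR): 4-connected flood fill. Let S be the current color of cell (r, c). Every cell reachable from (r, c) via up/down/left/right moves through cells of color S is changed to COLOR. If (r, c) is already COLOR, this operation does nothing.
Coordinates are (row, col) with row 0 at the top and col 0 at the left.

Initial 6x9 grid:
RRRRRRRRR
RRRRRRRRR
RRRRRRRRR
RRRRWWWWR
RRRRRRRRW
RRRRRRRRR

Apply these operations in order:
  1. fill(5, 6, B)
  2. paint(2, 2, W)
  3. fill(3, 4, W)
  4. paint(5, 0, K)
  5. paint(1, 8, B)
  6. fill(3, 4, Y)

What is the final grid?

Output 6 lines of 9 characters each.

After op 1 fill(5,6,B) [49 cells changed]:
BBBBBBBBB
BBBBBBBBB
BBBBBBBBB
BBBBWWWWB
BBBBBBBBW
BBBBBBBBB
After op 2 paint(2,2,W):
BBBBBBBBB
BBBBBBBBB
BBWBBBBBB
BBBBWWWWB
BBBBBBBBW
BBBBBBBBB
After op 3 fill(3,4,W) [0 cells changed]:
BBBBBBBBB
BBBBBBBBB
BBWBBBBBB
BBBBWWWWB
BBBBBBBBW
BBBBBBBBB
After op 4 paint(5,0,K):
BBBBBBBBB
BBBBBBBBB
BBWBBBBBB
BBBBWWWWB
BBBBBBBBW
KBBBBBBBB
After op 5 paint(1,8,B):
BBBBBBBBB
BBBBBBBBB
BBWBBBBBB
BBBBWWWWB
BBBBBBBBW
KBBBBBBBB
After op 6 fill(3,4,Y) [4 cells changed]:
BBBBBBBBB
BBBBBBBBB
BBWBBBBBB
BBBBYYYYB
BBBBBBBBW
KBBBBBBBB

Answer: BBBBBBBBB
BBBBBBBBB
BBWBBBBBB
BBBBYYYYB
BBBBBBBBW
KBBBBBBBB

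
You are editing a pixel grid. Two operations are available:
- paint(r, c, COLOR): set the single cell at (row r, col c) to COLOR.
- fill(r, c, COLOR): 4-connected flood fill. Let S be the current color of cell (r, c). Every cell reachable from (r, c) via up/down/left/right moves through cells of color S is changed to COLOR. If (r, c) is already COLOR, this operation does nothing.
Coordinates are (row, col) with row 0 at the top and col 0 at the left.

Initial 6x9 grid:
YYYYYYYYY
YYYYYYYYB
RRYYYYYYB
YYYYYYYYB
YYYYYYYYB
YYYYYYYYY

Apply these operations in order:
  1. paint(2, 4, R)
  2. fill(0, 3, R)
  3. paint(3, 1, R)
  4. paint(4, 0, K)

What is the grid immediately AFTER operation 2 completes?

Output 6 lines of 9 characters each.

Answer: RRRRRRRRR
RRRRRRRRB
RRRRRRRRB
RRRRRRRRB
RRRRRRRRB
RRRRRRRRR

Derivation:
After op 1 paint(2,4,R):
YYYYYYYYY
YYYYYYYYB
RRYYRYYYB
YYYYYYYYB
YYYYYYYYB
YYYYYYYYY
After op 2 fill(0,3,R) [47 cells changed]:
RRRRRRRRR
RRRRRRRRB
RRRRRRRRB
RRRRRRRRB
RRRRRRRRB
RRRRRRRRR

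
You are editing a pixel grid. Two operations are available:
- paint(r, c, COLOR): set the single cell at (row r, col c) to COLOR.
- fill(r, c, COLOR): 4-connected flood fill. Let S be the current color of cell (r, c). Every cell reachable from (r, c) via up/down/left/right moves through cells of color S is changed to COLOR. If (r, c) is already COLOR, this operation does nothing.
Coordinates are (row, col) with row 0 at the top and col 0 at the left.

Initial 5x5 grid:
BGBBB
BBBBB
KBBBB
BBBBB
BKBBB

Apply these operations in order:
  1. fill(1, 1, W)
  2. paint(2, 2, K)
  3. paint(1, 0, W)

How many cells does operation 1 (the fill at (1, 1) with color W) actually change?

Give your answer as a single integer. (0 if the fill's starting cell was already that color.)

After op 1 fill(1,1,W) [22 cells changed]:
WGWWW
WWWWW
KWWWW
WWWWW
WKWWW

Answer: 22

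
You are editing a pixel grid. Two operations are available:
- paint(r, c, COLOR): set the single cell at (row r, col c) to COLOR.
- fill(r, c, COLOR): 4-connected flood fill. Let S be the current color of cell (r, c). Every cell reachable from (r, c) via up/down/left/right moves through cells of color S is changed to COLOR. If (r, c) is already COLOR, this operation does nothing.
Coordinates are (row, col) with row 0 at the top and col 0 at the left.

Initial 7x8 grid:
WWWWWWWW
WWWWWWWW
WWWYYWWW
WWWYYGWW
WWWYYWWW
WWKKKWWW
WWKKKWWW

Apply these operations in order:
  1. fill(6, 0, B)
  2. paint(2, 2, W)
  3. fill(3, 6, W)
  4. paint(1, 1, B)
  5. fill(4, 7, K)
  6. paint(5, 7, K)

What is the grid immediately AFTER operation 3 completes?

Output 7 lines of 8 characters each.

Answer: WWWWWWWW
WWWWWWWW
WWWYYWWW
WWWYYGWW
WWWYYWWW
WWKKKWWW
WWKKKWWW

Derivation:
After op 1 fill(6,0,B) [43 cells changed]:
BBBBBBBB
BBBBBBBB
BBBYYBBB
BBBYYGBB
BBBYYBBB
BBKKKBBB
BBKKKBBB
After op 2 paint(2,2,W):
BBBBBBBB
BBBBBBBB
BBWYYBBB
BBBYYGBB
BBBYYBBB
BBKKKBBB
BBKKKBBB
After op 3 fill(3,6,W) [42 cells changed]:
WWWWWWWW
WWWWWWWW
WWWYYWWW
WWWYYGWW
WWWYYWWW
WWKKKWWW
WWKKKWWW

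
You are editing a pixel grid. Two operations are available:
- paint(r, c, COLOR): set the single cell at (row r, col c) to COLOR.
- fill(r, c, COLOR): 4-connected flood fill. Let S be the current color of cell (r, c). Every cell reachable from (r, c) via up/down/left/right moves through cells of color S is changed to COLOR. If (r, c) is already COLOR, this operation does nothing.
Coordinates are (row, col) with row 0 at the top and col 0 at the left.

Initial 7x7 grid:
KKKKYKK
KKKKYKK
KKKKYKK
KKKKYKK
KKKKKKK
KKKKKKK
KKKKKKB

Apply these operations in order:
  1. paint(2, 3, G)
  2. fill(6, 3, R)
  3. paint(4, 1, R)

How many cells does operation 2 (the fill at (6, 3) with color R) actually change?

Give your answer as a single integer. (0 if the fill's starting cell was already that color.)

After op 1 paint(2,3,G):
KKKKYKK
KKKKYKK
KKKGYKK
KKKKYKK
KKKKKKK
KKKKKKK
KKKKKKB
After op 2 fill(6,3,R) [43 cells changed]:
RRRRYRR
RRRRYRR
RRRGYRR
RRRRYRR
RRRRRRR
RRRRRRR
RRRRRRB

Answer: 43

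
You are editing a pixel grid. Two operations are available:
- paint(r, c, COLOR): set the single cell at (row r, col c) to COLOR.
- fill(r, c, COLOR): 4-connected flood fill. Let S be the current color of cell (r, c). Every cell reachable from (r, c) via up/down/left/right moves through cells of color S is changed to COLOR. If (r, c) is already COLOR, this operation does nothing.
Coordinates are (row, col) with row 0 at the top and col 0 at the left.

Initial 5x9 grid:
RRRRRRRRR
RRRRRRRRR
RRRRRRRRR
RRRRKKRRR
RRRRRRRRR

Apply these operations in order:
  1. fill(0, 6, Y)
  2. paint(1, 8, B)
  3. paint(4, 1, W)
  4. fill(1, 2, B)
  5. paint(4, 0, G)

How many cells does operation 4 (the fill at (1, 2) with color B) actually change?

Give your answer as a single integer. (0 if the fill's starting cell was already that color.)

Answer: 41

Derivation:
After op 1 fill(0,6,Y) [43 cells changed]:
YYYYYYYYY
YYYYYYYYY
YYYYYYYYY
YYYYKKYYY
YYYYYYYYY
After op 2 paint(1,8,B):
YYYYYYYYY
YYYYYYYYB
YYYYYYYYY
YYYYKKYYY
YYYYYYYYY
After op 3 paint(4,1,W):
YYYYYYYYY
YYYYYYYYB
YYYYYYYYY
YYYYKKYYY
YWYYYYYYY
After op 4 fill(1,2,B) [41 cells changed]:
BBBBBBBBB
BBBBBBBBB
BBBBBBBBB
BBBBKKBBB
BWBBBBBBB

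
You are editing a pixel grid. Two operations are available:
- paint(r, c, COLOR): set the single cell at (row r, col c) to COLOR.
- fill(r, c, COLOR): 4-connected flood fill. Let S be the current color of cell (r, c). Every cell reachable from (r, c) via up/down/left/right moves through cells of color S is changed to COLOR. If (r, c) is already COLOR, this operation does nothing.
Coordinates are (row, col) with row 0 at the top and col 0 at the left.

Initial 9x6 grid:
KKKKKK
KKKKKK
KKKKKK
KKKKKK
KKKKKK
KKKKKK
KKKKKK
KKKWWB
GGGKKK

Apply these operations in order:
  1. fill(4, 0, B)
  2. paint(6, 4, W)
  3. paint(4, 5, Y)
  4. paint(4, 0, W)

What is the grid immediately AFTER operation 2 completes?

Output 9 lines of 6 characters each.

After op 1 fill(4,0,B) [45 cells changed]:
BBBBBB
BBBBBB
BBBBBB
BBBBBB
BBBBBB
BBBBBB
BBBBBB
BBBWWB
GGGKKK
After op 2 paint(6,4,W):
BBBBBB
BBBBBB
BBBBBB
BBBBBB
BBBBBB
BBBBBB
BBBBWB
BBBWWB
GGGKKK

Answer: BBBBBB
BBBBBB
BBBBBB
BBBBBB
BBBBBB
BBBBBB
BBBBWB
BBBWWB
GGGKKK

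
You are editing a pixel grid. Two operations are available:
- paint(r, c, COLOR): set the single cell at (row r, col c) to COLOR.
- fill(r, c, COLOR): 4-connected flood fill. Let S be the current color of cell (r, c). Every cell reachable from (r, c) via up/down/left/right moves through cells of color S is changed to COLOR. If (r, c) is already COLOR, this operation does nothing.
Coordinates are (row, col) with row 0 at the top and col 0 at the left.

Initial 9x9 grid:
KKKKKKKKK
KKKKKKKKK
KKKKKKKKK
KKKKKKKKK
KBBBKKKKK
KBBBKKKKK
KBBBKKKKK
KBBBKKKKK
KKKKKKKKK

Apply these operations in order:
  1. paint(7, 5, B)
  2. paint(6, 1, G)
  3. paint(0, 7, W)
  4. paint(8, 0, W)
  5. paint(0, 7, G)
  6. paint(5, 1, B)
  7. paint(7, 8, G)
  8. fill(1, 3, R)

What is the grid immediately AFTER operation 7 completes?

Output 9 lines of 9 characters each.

Answer: KKKKKKKGK
KKKKKKKKK
KKKKKKKKK
KKKKKKKKK
KBBBKKKKK
KBBBKKKKK
KGBBKKKKK
KBBBKBKKG
WKKKKKKKK

Derivation:
After op 1 paint(7,5,B):
KKKKKKKKK
KKKKKKKKK
KKKKKKKKK
KKKKKKKKK
KBBBKKKKK
KBBBKKKKK
KBBBKKKKK
KBBBKBKKK
KKKKKKKKK
After op 2 paint(6,1,G):
KKKKKKKKK
KKKKKKKKK
KKKKKKKKK
KKKKKKKKK
KBBBKKKKK
KBBBKKKKK
KGBBKKKKK
KBBBKBKKK
KKKKKKKKK
After op 3 paint(0,7,W):
KKKKKKKWK
KKKKKKKKK
KKKKKKKKK
KKKKKKKKK
KBBBKKKKK
KBBBKKKKK
KGBBKKKKK
KBBBKBKKK
KKKKKKKKK
After op 4 paint(8,0,W):
KKKKKKKWK
KKKKKKKKK
KKKKKKKKK
KKKKKKKKK
KBBBKKKKK
KBBBKKKKK
KGBBKKKKK
KBBBKBKKK
WKKKKKKKK
After op 5 paint(0,7,G):
KKKKKKKGK
KKKKKKKKK
KKKKKKKKK
KKKKKKKKK
KBBBKKKKK
KBBBKKKKK
KGBBKKKKK
KBBBKBKKK
WKKKKKKKK
After op 6 paint(5,1,B):
KKKKKKKGK
KKKKKKKKK
KKKKKKKKK
KKKKKKKKK
KBBBKKKKK
KBBBKKKKK
KGBBKKKKK
KBBBKBKKK
WKKKKKKKK
After op 7 paint(7,8,G):
KKKKKKKGK
KKKKKKKKK
KKKKKKKKK
KKKKKKKKK
KBBBKKKKK
KBBBKKKKK
KGBBKKKKK
KBBBKBKKG
WKKKKKKKK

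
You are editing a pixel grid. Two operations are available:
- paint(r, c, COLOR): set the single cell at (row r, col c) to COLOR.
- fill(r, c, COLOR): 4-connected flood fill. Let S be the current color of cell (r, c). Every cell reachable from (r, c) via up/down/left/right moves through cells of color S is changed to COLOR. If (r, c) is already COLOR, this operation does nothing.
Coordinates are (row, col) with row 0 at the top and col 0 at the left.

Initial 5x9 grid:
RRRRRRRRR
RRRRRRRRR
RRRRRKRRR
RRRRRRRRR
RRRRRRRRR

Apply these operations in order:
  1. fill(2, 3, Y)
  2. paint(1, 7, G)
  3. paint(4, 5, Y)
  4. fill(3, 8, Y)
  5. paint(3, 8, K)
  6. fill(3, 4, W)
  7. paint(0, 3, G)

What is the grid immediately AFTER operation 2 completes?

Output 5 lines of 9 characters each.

After op 1 fill(2,3,Y) [44 cells changed]:
YYYYYYYYY
YYYYYYYYY
YYYYYKYYY
YYYYYYYYY
YYYYYYYYY
After op 2 paint(1,7,G):
YYYYYYYYY
YYYYYYYGY
YYYYYKYYY
YYYYYYYYY
YYYYYYYYY

Answer: YYYYYYYYY
YYYYYYYGY
YYYYYKYYY
YYYYYYYYY
YYYYYYYYY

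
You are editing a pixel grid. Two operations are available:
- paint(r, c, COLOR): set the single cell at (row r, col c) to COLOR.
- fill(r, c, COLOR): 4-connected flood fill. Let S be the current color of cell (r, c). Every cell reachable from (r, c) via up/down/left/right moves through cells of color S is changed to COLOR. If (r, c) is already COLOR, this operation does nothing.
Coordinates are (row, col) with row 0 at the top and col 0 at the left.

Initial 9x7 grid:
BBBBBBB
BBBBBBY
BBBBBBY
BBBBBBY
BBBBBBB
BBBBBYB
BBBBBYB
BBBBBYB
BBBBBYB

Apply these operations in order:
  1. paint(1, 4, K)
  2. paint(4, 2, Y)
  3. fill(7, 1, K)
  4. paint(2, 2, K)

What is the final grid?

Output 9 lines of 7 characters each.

Answer: KKKKKKK
KKKKKKY
KKKKKKY
KKKKKKY
KKYKKKK
KKKKKYK
KKKKKYK
KKKKKYK
KKKKKYK

Derivation:
After op 1 paint(1,4,K):
BBBBBBB
BBBBKBY
BBBBBBY
BBBBBBY
BBBBBBB
BBBBBYB
BBBBBYB
BBBBBYB
BBBBBYB
After op 2 paint(4,2,Y):
BBBBBBB
BBBBKBY
BBBBBBY
BBBBBBY
BBYBBBB
BBBBBYB
BBBBBYB
BBBBBYB
BBBBBYB
After op 3 fill(7,1,K) [54 cells changed]:
KKKKKKK
KKKKKKY
KKKKKKY
KKKKKKY
KKYKKKK
KKKKKYK
KKKKKYK
KKKKKYK
KKKKKYK
After op 4 paint(2,2,K):
KKKKKKK
KKKKKKY
KKKKKKY
KKKKKKY
KKYKKKK
KKKKKYK
KKKKKYK
KKKKKYK
KKKKKYK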